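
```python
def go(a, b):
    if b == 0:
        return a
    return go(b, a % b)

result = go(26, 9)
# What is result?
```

go(26, 9) -> go(9, 8) -> go(8, 1) -> go(1, 0) -> 1

Answer: 1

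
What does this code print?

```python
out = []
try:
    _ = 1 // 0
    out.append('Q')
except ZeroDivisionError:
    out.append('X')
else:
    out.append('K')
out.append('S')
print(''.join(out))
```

Execution trace: 'X' (except ZeroDivisionError) → 'S' (after the try/except). Output: XS

Answer: XS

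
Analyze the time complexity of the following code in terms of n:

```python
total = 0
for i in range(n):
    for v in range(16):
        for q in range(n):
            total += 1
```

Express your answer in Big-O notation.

Each loop level contributes: n × 1 × n. Multiplying the contributions gives O(n^2).

Answer: O(n^2)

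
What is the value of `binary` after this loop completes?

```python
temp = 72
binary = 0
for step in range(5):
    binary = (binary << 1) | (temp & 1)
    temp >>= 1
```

Reverse lowest 5 bits of 72
`binary` takes the values: 0 → 1 → 2

Answer: 2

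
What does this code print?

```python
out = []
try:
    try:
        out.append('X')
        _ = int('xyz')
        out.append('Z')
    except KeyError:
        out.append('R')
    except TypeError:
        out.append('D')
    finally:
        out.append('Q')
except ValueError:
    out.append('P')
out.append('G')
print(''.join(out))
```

Execution trace: 'X' (try body) → 'Q' (finally) → 'P' (outer except ValueError) → 'G' (after the try/except). Output: XQPG

Answer: XQPG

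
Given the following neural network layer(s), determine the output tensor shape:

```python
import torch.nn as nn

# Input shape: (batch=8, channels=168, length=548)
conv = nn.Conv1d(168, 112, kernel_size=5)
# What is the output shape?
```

Input: (8, 168, 548) -> Output: (8, 112, 544)

Answer: (8, 112, 544)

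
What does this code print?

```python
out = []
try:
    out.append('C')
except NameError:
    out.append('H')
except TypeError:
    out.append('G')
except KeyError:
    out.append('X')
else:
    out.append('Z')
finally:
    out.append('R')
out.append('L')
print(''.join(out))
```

Execution trace: 'C' (try body, no exception) → 'Z' (else) → 'R' (finally) → 'L' (after the try/except). Output: CZRL

Answer: CZRL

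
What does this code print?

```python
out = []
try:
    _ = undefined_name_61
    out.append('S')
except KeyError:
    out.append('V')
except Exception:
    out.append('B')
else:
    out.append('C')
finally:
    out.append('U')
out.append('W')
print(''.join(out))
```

Execution trace: 'B' (except Exception) → 'U' (finally) → 'W' (after the try/except). Output: BUW

Answer: BUW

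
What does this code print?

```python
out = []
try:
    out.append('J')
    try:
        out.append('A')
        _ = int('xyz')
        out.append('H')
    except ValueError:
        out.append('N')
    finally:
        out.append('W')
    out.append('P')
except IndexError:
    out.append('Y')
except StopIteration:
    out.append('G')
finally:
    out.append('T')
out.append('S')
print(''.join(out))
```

Execution trace: 'J' (try body) → 'A' (inner try body) → 'N' (inner except ValueError) → 'W' (inner finally) → 'P' (try body, no exception) → 'T' (finally) → 'S' (after the try/except). Output: JANWPTS

Answer: JANWPTS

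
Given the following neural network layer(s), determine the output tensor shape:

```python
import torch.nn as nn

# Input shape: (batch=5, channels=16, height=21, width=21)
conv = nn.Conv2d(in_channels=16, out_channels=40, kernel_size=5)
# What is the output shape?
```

Input: (5, 16, 21, 21) -> Output: (5, 40, 17, 17)

Answer: (5, 40, 17, 17)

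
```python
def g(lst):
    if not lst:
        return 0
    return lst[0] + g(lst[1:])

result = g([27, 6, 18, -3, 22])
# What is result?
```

27 + 6 + 18 + (-3) + 22 + 0 = 70

Answer: 70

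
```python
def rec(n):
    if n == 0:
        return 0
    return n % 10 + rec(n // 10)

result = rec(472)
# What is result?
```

Sum of digits of 472: 2 + 7 + 4 = 13

Answer: 13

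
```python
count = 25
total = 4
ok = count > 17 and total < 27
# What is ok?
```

Trace:
`count = 25` → count = 25
`total = 4` → total = 4
`ok = count > 17 and total < 27` → ok = True
So ok = True

Answer: True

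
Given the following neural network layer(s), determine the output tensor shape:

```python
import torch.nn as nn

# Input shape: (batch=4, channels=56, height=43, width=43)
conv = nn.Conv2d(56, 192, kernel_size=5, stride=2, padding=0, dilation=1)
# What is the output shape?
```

Input: (4, 56, 43, 43) -> Output: (4, 192, 20, 20)

Answer: (4, 192, 20, 20)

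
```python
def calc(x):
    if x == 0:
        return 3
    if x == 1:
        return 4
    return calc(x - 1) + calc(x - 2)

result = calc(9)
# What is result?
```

Build up from base cases: calc(0)=3, calc(1)=4, calc(2)=7, calc(3)=11, calc(4)=18, calc(5)=29, calc(6)=47, ..., calc(9)=199

Answer: 199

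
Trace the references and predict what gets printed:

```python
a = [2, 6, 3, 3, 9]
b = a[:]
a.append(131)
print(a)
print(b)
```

Key concept: slice [:] creates copy.
Step by step:
`a = [2, 6, 3, 3, 9]` → a = [2, 6, 3, 3, 9]
`b = a[:]` → b = [2, 6, 3, 3, 9]
`a.append(131)` → a = [2, 6, 3, 3, 9, 131]
`print(a)` → prints [2, 6, 3, 3, 9, 131]
`print(b)` → prints [2, 6, 3, 3, 9]

Answer:
[2, 6, 3, 3, 9, 131]
[2, 6, 3, 3, 9]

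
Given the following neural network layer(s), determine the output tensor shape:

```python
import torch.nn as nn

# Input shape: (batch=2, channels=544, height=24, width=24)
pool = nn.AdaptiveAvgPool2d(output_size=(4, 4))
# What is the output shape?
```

Input: (2, 544, 24, 24) -> Output: (2, 544, 4, 4)

Answer: (2, 544, 4, 4)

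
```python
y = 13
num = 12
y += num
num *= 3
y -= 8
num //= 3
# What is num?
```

Trace:
`y = 13` → y = 13
`num = 12` → num = 12
`y += num` → y = 25
`num *= 3` → num = 36
`y -= 8` → y = 17
`num //= 3` → num = 12
So num = 12

Answer: 12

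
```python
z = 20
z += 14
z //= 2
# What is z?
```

Trace:
`z = 20` → z = 20
`z += 14` → z = 34
`z //= 2` → z = 17
So z = 17

Answer: 17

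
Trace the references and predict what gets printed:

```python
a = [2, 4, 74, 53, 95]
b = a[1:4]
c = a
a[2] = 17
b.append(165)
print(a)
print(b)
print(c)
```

Key concept: slice vs alias.
Step by step:
`a = [2, 4, 74, 53, 95]` → a = [2, 4, 74, 53, 95]
`b = a[1:4]` → b = [4, 74, 53]
`c = a` → c = [2, 4, 74, 53, 95] (same object as a)
`a[2] = 17` → a = [2, 4, 17, 53, 95] (same object as c); c = [2, 4, 17, 53, 95] (same object as a)
`b.append(165)` → b = [4, 74, 53, 165]
`print(a)` → prints [2, 4, 17, 53, 95]
`print(b)` → prints [4, 74, 53, 165]
`print(c)` → prints [2, 4, 17, 53, 95]

Answer:
[2, 4, 17, 53, 95]
[4, 74, 53, 165]
[2, 4, 17, 53, 95]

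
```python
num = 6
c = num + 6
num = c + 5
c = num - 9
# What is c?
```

Trace:
`num = 6` → num = 6
`c = num + 6` → c = 12
`num = c + 5` → num = 17
`c = num - 9` → c = 8
So c = 8

Answer: 8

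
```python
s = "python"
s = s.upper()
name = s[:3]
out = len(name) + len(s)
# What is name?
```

Trace:
`s = "python"` → s = 'python'
`s = s.upper()` → s = 'PYTHON'
`name = s[:3]` → name = 'PYT'
`out = len(name) + len(s)` → out = 9
So name = 'PYT'

Answer: 'PYT'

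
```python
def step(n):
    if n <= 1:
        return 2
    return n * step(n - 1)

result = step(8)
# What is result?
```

step(8) = 8 * 7 * 6 * 5 * 4 * 3 * 2 * 2 = 80640

Answer: 80640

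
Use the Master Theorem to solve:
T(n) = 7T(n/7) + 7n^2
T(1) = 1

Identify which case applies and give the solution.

a=7, b=7, f(n)=7n^2. log_7(7) = 1. Since c=2 > 1 and the regularity condition holds (7(n/7)^2 = (7/7^2)n^2 with 7/7^2 < 1), Case 3 applies: T(n) = Θ(f(n)) = O(n^2).

Answer: O(n^2) - Case 3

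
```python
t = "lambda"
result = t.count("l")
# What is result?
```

Trace:
`t = "lambda"` → t = 'lambda'
`result = t.count("l")` → result = 1
So result = 1

Answer: 1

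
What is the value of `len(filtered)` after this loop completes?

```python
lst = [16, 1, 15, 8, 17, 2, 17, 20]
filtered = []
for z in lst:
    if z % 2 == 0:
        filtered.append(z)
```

Count even numbers in [16, 1, 15, 8, 17, 2, 17, 20]
`filtered` takes the values: [] → [16] → [16, 8] → [16, 8, 2] → [16, 8, 2, 20]
So `len(filtered)` = 4

Answer: 4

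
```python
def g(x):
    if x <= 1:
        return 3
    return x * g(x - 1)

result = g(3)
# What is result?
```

g(3) = 3 * 2 * 3 = 18

Answer: 18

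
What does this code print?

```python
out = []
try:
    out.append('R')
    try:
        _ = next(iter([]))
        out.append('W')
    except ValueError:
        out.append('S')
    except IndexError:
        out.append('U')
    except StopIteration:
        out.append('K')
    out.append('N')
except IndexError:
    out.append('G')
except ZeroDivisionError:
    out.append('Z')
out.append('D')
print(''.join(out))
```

Execution trace: 'R' (try body) → 'K' (inner except StopIteration) → 'N' (try body, no exception) → 'D' (after the try/except). Output: RKND

Answer: RKND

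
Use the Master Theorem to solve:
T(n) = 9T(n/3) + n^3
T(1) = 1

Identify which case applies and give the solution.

a=9, b=3, f(n)=n^3. log_3(9) = 2. Since c=3 > 2 and the regularity condition holds (9(n/3)^3 = (9/3^3)n^3 with 9/3^3 < 1), Case 3 applies: T(n) = Θ(f(n)) = O(n^3).

Answer: O(n^3) - Case 3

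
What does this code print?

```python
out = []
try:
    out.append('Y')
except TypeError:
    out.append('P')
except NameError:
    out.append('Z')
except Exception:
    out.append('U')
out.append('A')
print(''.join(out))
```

Execution trace: 'Y' (try body, no exception) → 'A' (after the try/except). Output: YA

Answer: YA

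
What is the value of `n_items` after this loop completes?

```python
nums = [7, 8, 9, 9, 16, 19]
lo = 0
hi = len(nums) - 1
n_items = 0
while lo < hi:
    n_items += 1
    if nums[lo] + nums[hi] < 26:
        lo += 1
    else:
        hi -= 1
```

Steps to find pair summing to 26
`n_items` takes the values: 0 → 1 → 2 → 3 → 4 → 5

Answer: 5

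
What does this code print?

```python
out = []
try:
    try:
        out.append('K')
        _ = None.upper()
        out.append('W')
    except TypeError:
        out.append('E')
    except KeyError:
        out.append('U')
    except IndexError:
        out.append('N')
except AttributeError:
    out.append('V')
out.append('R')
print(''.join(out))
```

Execution trace: 'K' (try body) → 'V' (outer except AttributeError) → 'R' (after the try/except). Output: KVR

Answer: KVR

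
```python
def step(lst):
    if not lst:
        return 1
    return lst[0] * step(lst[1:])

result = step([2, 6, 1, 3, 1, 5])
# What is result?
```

Product over [2, 6, 1, 3, 1, 5] = 2 * 6 * 1 * 3 * 1 * 5 = 180

Answer: 180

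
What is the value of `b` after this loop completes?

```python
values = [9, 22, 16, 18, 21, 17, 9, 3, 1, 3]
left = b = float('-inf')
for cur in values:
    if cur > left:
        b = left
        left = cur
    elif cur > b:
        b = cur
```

Second largest (with repeats) in [9, 22, 16, 18, 21, 17, 9, 3, 1, 3]
`b` takes the values: -inf → 9 → 16 → 18 → 21

Answer: 21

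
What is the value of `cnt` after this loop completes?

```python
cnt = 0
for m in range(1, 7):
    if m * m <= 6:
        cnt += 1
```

Count numbers where m² ≤ 6
`cnt` takes the values: 0 → 1 → 2

Answer: 2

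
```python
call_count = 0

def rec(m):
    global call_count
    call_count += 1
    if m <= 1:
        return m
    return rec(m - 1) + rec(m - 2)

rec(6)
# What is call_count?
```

Calls(m) = 1 + Calls(m-1) + Calls(m-2); Calls(0)=Calls(1)=1. For m=6 this gives 25.

Answer: 25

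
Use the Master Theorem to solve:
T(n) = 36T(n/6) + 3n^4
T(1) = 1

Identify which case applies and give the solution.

a=36, b=6, f(n)=3n^4. log_6(36) = 2. Since c=4 > 2 and the regularity condition holds (36(n/6)^4 = (36/6^4)n^4 with 36/6^4 < 1), Case 3 applies: T(n) = Θ(f(n)) = O(n^4).

Answer: O(n^4) - Case 3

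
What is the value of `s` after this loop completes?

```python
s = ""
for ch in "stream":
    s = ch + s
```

Reverse 'stream'
`s` takes the values: "" → "s" → "ts" → "rts" → "erts" → "aerts" → "maerts"

Answer: "maerts"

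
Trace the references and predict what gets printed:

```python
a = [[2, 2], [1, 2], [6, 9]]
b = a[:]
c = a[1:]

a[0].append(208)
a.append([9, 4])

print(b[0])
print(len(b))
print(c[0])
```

Key concept: slice with nested mutation.
Step by step:
`a = [[2, 2], [1, 2], [6, 9]]` → a = [[2, 2], [1, 2], [6, 9]]
`b = a[:]` → b = [[2, 2], [1, 2], [6, 9]]
`c = a[1:]` → c = [[1, 2], [6, 9]]
`a[0].append(208)` → a = [[2, 2, 208], [1, 2], [6, 9]]; b = [[2, 2, 208], [1, 2], [6, 9]]
`a.append([9, 4])` → a = [[2, 2, 208], [1, 2], [6, 9], [9, 4]]
`print(b[0])` → prints [2, 2, 208]
`print(len(b))` → prints 3
`print(c[0])` → prints [1, 2]

Answer:
[2, 2, 208]
3
[1, 2]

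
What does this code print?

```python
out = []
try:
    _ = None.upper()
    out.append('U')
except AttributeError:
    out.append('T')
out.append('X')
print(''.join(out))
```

Execution trace: 'T' (except AttributeError) → 'X' (after the try/except). Output: TX

Answer: TX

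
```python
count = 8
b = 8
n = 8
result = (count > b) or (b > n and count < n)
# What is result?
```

Trace:
`count = 8` → count = 8
`b = 8` → b = 8
`n = 8` → n = 8
`result = (count > b) or (b > n and count < n)` → result = False
So result = False

Answer: False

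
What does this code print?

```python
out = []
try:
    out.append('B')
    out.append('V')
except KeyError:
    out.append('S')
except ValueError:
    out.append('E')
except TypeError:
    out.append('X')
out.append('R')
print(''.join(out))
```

Execution trace: 'B' (try body) → 'V' (try body, no exception) → 'R' (after the try/except). Output: BVR

Answer: BVR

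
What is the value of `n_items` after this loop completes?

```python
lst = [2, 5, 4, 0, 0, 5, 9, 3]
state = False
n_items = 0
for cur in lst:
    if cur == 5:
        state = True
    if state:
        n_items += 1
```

Count elements after first 5 in [2, 5, 4, 0, 0, 5, 9, 3]
`n_items` takes the values: 0 → 1 → 2 → 3 → 4 → 5 → 6 → 7

Answer: 7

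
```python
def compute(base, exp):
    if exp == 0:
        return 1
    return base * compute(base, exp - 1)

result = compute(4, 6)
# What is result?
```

compute(4, 6) = 4 * 4 * 4 * 4 * 4 * 4 = 4096

Answer: 4096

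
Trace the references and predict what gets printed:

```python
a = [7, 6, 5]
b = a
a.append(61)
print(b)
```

Key concept: basic list aliasing.
Step by step:
`a = [7, 6, 5]` → a = [7, 6, 5]
`b = a` → b = [7, 6, 5] (same object as a)
`a.append(61)` → a = [7, 6, 5, 61] (same object as b); b = [7, 6, 5, 61] (same object as a)
`print(b)` → prints [7, 6, 5, 61]

Answer: [7, 6, 5, 61]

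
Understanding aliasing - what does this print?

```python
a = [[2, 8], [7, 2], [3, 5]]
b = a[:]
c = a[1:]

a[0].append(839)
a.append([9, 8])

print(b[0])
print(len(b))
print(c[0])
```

Key concept: slice with nested mutation.
Step by step:
`a = [[2, 8], [7, 2], [3, 5]]` → a = [[2, 8], [7, 2], [3, 5]]
`b = a[:]` → b = [[2, 8], [7, 2], [3, 5]]
`c = a[1:]` → c = [[7, 2], [3, 5]]
`a[0].append(839)` → a = [[2, 8, 839], [7, 2], [3, 5]]; b = [[2, 8, 839], [7, 2], [3, 5]]
`a.append([9, 8])` → a = [[2, 8, 839], [7, 2], [3, 5], [9, 8]]
`print(b[0])` → prints [2, 8, 839]
`print(len(b))` → prints 3
`print(c[0])` → prints [7, 2]

Answer:
[2, 8, 839]
3
[7, 2]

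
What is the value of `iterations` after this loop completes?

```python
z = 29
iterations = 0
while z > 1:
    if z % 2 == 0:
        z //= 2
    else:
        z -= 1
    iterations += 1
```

Steps to reduce 29 to 1
`iterations` takes the values: 0 → 1 → 2 → 3 → 4 → 5 → 6 → 7

Answer: 7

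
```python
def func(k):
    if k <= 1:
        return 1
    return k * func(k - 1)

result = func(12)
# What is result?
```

func(12) = 12 * 11 * 10 * 9 * 8 * 7 * 6 * 5 * 4 * 3 * 2 * 1 = 479001600

Answer: 479001600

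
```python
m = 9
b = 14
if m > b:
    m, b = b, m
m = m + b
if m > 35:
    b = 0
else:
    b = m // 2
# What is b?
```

Trace:
`m = 9` → m = 9
`b = 14` → b = 14
`if m > b: ...` → m > b is False → no variable changes
`m = m + b` → m = 23
`if m > 35: ...` → m > 35 is False, take else branch → b = 11
So b = 11

Answer: 11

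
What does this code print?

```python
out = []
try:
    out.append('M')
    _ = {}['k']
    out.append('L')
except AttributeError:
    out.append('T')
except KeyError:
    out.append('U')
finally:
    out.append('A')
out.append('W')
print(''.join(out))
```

Execution trace: 'M' (try body) → 'U' (except KeyError) → 'A' (finally) → 'W' (after the try/except). Output: MUAW

Answer: MUAW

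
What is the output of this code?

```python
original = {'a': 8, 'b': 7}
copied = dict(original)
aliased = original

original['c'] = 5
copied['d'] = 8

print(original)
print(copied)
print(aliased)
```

Key concept: dict() creates copy, assignment creates alias.
Step by step:
`original = {'a': 8, 'b': 7}` → original = {'a': 8, 'b': 7}
`copied = dict(original)` → copied = {'a': 8, 'b': 7}
`aliased = original` → aliased = {'a': 8, 'b': 7} (same object as original)
`original['c'] = 5` → original = {'a': 8, 'b': 7, 'c': 5} (same object as aliased); aliased = {'a': 8, 'b': 7, 'c': 5} (same object as original)
`copied['d'] = 8` → copied = {'a': 8, 'b': 7, 'd': 8}
`print(original)` → prints {'a': 8, 'b': 7, 'c': 5}
`print(copied)` → prints {'a': 8, 'b': 7, 'd': 8}
`print(aliased)` → prints {'a': 8, 'b': 7, 'c': 5}

Answer:
{'a': 8, 'b': 7, 'c': 5}
{'a': 8, 'b': 7, 'd': 8}
{'a': 8, 'b': 7, 'c': 5}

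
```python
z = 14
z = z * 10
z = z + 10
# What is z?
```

Trace:
`z = 14` → z = 14
`z = z * 10` → z = 140
`z = z + 10` → z = 150
So z = 150

Answer: 150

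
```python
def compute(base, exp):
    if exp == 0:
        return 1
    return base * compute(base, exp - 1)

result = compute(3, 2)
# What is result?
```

compute(3, 2) = 3 * 3 = 9

Answer: 9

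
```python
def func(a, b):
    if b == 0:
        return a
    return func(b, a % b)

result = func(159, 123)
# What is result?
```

func(159, 123) -> func(123, 36) -> func(36, 15) -> func(15, 6) -> func(6, 3) -> func(3, 0) -> 3

Answer: 3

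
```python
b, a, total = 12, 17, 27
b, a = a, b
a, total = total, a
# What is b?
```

Trace:
`b, a, total = 12, 17, 27` → b = 12; a = 17; total = 27
`b, a = a, b` → b = 17; a = 12
`a, total = total, a` → a = 27; total = 12
So b = 17

Answer: 17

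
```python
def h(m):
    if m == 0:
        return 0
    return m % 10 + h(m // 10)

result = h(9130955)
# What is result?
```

Sum of digits of 9130955: 5 + 5 + 9 + 0 + 3 + 1 + 9 = 32

Answer: 32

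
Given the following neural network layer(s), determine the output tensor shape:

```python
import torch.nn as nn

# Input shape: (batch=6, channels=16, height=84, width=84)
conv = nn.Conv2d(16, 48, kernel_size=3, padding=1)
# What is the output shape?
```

Input: (6, 16, 84, 84) -> Output: (6, 48, 84, 84)

Answer: (6, 48, 84, 84)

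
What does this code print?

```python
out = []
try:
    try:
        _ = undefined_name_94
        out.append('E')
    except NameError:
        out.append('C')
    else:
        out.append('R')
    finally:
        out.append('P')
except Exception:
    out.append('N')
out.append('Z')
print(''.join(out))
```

Execution trace: 'C' (inner except NameError) → 'P' (inner finally) → 'Z' (after the try/except). Output: CPZ

Answer: CPZ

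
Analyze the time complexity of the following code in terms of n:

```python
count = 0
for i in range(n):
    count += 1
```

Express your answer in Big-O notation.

Each loop level contributes: n. Multiplying the contributions gives O(n).

Answer: O(n)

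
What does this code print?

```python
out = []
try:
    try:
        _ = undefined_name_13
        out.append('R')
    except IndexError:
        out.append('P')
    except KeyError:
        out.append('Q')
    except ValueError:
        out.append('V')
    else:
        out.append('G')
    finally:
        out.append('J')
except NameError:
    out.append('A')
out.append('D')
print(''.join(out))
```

Execution trace: 'J' (finally) → 'A' (outer except NameError) → 'D' (after the try/except). Output: JAD

Answer: JAD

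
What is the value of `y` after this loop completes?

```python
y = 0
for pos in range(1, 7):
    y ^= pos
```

XOR of 1 to 6
`y` takes the values: 0 → 1 → 3 → 0 → 4 → 1 → 7

Answer: 7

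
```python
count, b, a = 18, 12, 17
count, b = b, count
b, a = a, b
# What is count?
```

Trace:
`count, b, a = 18, 12, 17` → count = 18; b = 12; a = 17
`count, b = b, count` → count = 12; b = 18
`b, a = a, b` → b = 17; a = 18
So count = 12

Answer: 12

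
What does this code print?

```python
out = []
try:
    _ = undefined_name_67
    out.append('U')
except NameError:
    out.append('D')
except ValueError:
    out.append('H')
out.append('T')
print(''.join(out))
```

Execution trace: 'D' (except NameError) → 'T' (after the try/except). Output: DT

Answer: DT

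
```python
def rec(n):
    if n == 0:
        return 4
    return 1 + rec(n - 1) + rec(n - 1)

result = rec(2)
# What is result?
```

rec(n) = 1 + 2·rec(n-1), rec(0)=4. Closed form: (4+1)·2^2 - 1 = 19.

Answer: 19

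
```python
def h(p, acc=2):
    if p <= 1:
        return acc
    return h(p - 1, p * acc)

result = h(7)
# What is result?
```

Accumulator trace (n, acc): (7, 2) -> (6, 14) -> (5, 84) -> (4, 420) -> (3, 1680) -> (2, 5040) -> (1, 10080) -> return 10080

Answer: 10080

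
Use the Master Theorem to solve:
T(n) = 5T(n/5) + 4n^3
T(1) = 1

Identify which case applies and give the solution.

a=5, b=5, f(n)=4n^3. log_5(5) = 1. Since c=3 > 1 and the regularity condition holds (5(n/5)^3 = (5/5^3)n^3 with 5/5^3 < 1), Case 3 applies: T(n) = Θ(f(n)) = O(n^3).

Answer: O(n^3) - Case 3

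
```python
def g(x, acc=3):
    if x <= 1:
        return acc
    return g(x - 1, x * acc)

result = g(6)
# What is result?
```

Accumulator trace (n, acc): (6, 3) -> (5, 18) -> (4, 90) -> (3, 360) -> (2, 1080) -> (1, 2160) -> return 2160

Answer: 2160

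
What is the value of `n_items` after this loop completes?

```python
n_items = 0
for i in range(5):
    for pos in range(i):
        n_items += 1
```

Triangle number: 0+1+2+...+4
`n_items` takes the values: 0 → 1 → 2 → 3 → 4 → 5 → 6 → 7 → 8 → 9 → 10

Answer: 10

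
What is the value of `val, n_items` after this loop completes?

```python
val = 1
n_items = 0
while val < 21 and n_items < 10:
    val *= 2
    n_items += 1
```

Double until >= 21 or 10 iterations
`val, n_items` takes the values: (1, 0) → (2, 0) → (2, 1) → (4, 1) → (4, 2) → (8, 2) → (8, 3) → (16, 3) → (16, 4) → (32, 4) → (32, 5)

Answer: 32, 5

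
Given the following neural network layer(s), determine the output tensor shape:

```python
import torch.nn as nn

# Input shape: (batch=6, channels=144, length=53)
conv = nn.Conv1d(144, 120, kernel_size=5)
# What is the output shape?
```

Input: (6, 144, 53) -> Output: (6, 120, 49)

Answer: (6, 120, 49)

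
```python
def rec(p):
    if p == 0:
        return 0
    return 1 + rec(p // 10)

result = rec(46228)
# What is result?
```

Count of digits of 46228: 5

Answer: 5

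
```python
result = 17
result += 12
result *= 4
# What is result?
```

Trace:
`result = 17` → result = 17
`result += 12` → result = 29
`result *= 4` → result = 116
So result = 116

Answer: 116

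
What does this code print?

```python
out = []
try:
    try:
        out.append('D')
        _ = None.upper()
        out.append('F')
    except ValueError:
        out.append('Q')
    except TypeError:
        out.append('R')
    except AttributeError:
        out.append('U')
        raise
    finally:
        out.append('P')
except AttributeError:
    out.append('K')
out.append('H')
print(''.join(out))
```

Execution trace: 'D' (inner try body) → 'U' (inner except AttributeError) → 'P' (inner finally) → 'K' (outer except AttributeError) → 'H' (after the try/except). Output: DUPKH

Answer: DUPKH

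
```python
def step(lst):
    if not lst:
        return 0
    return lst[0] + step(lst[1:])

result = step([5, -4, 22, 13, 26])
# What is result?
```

5 + (-4) + 22 + 13 + 26 + 0 = 62

Answer: 62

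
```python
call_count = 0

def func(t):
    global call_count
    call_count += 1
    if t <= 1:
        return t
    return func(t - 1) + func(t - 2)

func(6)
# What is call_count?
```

Calls(t) = 1 + Calls(t-1) + Calls(t-2); Calls(0)=Calls(1)=1. For t=6 this gives 25.

Answer: 25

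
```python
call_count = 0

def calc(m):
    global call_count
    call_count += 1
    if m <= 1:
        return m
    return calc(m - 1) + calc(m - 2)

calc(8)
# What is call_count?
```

Calls(m) = 1 + Calls(m-1) + Calls(m-2); Calls(0)=Calls(1)=1. For m=8 this gives 67.

Answer: 67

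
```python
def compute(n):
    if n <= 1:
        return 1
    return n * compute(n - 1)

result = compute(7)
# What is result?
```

compute(7) = 7 * 6 * 5 * 4 * 3 * 2 * 1 = 5040

Answer: 5040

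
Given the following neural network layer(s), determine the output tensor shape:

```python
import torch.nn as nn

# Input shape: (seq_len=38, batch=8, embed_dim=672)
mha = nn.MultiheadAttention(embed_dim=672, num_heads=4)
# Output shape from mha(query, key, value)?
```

Input: (38, 8, 672) -> Output: (38, 8, 672)

Answer: (38, 8, 672)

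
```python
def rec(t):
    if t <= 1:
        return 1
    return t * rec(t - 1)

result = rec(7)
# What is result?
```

rec(7) = 7 * 6 * 5 * 4 * 3 * 2 * 1 = 5040

Answer: 5040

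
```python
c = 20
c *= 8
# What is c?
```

Trace:
`c = 20` → c = 20
`c *= 8` → c = 160
So c = 160

Answer: 160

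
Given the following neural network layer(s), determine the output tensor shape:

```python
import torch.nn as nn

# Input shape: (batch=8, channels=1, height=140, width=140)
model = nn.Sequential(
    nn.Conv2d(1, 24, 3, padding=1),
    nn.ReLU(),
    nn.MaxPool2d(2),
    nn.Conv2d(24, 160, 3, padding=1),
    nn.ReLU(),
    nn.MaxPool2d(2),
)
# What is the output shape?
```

Input: (8, 1, 140, 140) -> after first Conv2d: (8, 24, 140, 140) -> after first MaxPool2d: (8, 24, 70, 70) -> after second Conv2d: (8, 160, 70, 70) -> Output: (8, 160, 35, 35)

Answer: (8, 160, 35, 35)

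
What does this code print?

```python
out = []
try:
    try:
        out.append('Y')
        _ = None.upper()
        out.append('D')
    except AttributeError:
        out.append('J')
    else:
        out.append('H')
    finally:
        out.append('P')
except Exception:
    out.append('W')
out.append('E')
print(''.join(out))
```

Execution trace: 'Y' (inner try body) → 'J' (inner except AttributeError) → 'P' (inner finally) → 'E' (after the try/except). Output: YJPE

Answer: YJPE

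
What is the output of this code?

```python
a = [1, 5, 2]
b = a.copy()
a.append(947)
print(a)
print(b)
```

Key concept: list.copy() creates independent copy.
Step by step:
`a = [1, 5, 2]` → a = [1, 5, 2]
`b = a.copy()` → b = [1, 5, 2]
`a.append(947)` → a = [1, 5, 2, 947]
`print(a)` → prints [1, 5, 2, 947]
`print(b)` → prints [1, 5, 2]

Answer:
[1, 5, 2, 947]
[1, 5, 2]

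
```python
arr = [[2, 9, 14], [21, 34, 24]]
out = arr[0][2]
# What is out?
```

Trace:
`arr = [[2, 9, 14], [21, 34, 24]]` → arr = [[2, 9, 14], [21, 34, 24]]
`out = arr[0][2]` → out = 14
So out = 14

Answer: 14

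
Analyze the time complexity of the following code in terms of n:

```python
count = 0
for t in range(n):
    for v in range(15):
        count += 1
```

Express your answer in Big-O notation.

Each loop level contributes: n × 1. Multiplying the contributions gives O(n).

Answer: O(n)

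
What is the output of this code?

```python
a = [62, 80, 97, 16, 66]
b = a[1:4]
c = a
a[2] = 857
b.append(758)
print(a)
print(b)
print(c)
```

Key concept: slice vs alias.
Step by step:
`a = [62, 80, 97, 16, 66]` → a = [62, 80, 97, 16, 66]
`b = a[1:4]` → b = [80, 97, 16]
`c = a` → c = [62, 80, 97, 16, 66] (same object as a)
`a[2] = 857` → a = [62, 80, 857, 16, 66] (same object as c); c = [62, 80, 857, 16, 66] (same object as a)
`b.append(758)` → b = [80, 97, 16, 758]
`print(a)` → prints [62, 80, 857, 16, 66]
`print(b)` → prints [80, 97, 16, 758]
`print(c)` → prints [62, 80, 857, 16, 66]

Answer:
[62, 80, 857, 16, 66]
[80, 97, 16, 758]
[62, 80, 857, 16, 66]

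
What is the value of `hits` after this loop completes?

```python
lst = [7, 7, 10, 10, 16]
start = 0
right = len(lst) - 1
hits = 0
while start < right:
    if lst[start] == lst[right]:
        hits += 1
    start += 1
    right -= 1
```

Count matching pairs from ends
`hits` takes the values: 0

Answer: 0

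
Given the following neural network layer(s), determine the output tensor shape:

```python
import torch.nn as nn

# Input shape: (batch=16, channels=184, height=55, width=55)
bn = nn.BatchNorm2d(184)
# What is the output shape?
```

Input: (16, 184, 55, 55) -> Output: (16, 184, 55, 55)

Answer: (16, 184, 55, 55)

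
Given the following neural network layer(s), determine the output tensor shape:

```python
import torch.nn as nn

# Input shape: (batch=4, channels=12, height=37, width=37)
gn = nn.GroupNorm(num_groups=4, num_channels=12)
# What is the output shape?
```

Input: (4, 12, 37, 37) -> Output: (4, 12, 37, 37)

Answer: (4, 12, 37, 37)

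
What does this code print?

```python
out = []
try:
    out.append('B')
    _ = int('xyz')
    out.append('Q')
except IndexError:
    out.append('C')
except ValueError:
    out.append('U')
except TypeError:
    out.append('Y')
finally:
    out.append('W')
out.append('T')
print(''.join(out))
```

Execution trace: 'B' (try body) → 'U' (except ValueError) → 'W' (finally) → 'T' (after the try/except). Output: BUWT

Answer: BUWT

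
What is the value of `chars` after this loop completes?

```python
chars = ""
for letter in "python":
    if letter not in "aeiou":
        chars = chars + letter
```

Remove vowels from 'python'
`chars` takes the values: "" → "p" → "py" → "pyt" → "pyth" → "pythn"

Answer: "pythn"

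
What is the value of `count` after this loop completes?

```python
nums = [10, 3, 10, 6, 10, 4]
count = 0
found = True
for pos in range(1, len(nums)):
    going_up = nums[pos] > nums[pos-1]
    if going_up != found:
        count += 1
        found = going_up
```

Count direction changes in [10, 3, 10, 6, 10, 4]
`count` takes the values: 0 → 1 → 2 → 3 → 4 → 5

Answer: 5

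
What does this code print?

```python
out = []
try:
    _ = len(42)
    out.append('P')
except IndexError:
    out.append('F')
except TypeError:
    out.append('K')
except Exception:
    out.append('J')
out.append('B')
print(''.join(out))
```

Execution trace: 'K' (except TypeError) → 'B' (after the try/except). Output: KB

Answer: KB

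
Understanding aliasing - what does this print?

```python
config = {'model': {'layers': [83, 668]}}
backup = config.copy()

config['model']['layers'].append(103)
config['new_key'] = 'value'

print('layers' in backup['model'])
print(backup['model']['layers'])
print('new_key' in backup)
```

Key concept: shallow copy gotcha with nested dict.
Step by step:
`config = {'model': {'layers': [83, 668]}}` → config = {'model': {'layers': [83, 668]}}
`backup = config.copy()` → backup = {'model': {'layers': [83, 668]}}
`config['model']['layers'].append(103)` → config = {'model': {'layers': [83, 668, 103]}}; backup = {'model': {'layers': [83, 668, 103]}}
`config['new_key'] = 'value'` → config = {'model': {'layers': [83, 668, 103]}, 'new_key': 'value'}
`print('layers' in backup['model'])` → prints True
`print(backup['model']['layers'])` → prints [83, 668, 103]
`print('new_key' in backup)` → prints False

Answer:
True
[83, 668, 103]
False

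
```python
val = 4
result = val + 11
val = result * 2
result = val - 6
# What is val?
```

Trace:
`val = 4` → val = 4
`result = val + 11` → result = 15
`val = result * 2` → val = 30
`result = val - 6` → result = 24
So val = 30

Answer: 30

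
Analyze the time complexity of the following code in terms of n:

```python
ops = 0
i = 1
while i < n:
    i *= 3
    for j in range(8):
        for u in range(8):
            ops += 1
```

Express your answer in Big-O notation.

Each loop level contributes: log n × 1 × 1. Multiplying the contributions gives O(log n).

Answer: O(log n)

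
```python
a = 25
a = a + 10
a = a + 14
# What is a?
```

Trace:
`a = 25` → a = 25
`a = a + 10` → a = 35
`a = a + 14` → a = 49
So a = 49

Answer: 49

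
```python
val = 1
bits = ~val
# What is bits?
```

Trace:
`val = 1` → val = 1
`bits = ~val` → bits = -2
So bits = -2

Answer: -2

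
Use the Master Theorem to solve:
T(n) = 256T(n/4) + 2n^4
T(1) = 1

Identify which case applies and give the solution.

a=256, b=4, f(n)=2n^4. log_4(256) = 4. Since c=4 = 4, Case 2 applies: T(n) = Θ(n^log_b(a) · log n) = O(n^4 log n).

Answer: O(n^4 log n) - Case 2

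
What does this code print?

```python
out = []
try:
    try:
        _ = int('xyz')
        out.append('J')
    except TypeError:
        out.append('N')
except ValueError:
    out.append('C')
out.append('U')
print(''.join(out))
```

Execution trace: 'C' (outer except ValueError) → 'U' (after the try/except). Output: CU

Answer: CU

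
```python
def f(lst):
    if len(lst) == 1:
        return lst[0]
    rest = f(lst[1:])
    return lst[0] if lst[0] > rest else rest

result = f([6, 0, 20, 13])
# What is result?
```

Recursive max over [6, 0, 20, 13] = 20

Answer: 20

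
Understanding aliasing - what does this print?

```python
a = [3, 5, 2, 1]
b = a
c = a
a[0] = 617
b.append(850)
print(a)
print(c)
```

Key concept: multiple aliases.
Step by step:
`a = [3, 5, 2, 1]` → a = [3, 5, 2, 1]
`b = a` → b = [3, 5, 2, 1] (same object as a)
`c = a` → c = [3, 5, 2, 1] (same object as a, b)
`a[0] = 617` → a = [617, 5, 2, 1] (same object as b, c); b = [617, 5, 2, 1] (same object as a, c); c = [617, 5, 2, 1] (same object as a, b)
`b.append(850)` → a = [617, 5, 2, 1, 850] (same object as b, c); b = [617, 5, 2, 1, 850] (same object as a, c); c = [617, 5, 2, 1, 850] (same object as a, b)
`print(a)` → prints [617, 5, 2, 1, 850]
`print(c)` → prints [617, 5, 2, 1, 850]

Answer:
[617, 5, 2, 1, 850]
[617, 5, 2, 1, 850]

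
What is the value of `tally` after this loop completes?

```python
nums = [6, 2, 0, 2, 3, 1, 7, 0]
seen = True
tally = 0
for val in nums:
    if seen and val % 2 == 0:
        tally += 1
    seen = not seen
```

Count even values at even positions
`tally` takes the values: 0 → 1 → 2

Answer: 2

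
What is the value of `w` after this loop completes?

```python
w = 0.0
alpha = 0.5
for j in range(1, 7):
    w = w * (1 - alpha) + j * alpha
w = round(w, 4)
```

Moving average with lr=0.5
`w` takes the values: 0.0 → 0.5 → 1.25 → 2.125 → 3.0625 → 4.03125 → 5.015625 → 5.0156

Answer: 5.0156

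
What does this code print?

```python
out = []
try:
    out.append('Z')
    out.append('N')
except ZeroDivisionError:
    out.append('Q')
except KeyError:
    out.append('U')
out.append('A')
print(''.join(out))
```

Execution trace: 'Z' (try body) → 'N' (try body, no exception) → 'A' (after the try/except). Output: ZNA

Answer: ZNA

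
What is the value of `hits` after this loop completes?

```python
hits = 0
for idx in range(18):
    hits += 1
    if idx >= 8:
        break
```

Loop breaks when idx reaches 8, hits is 9
`hits` takes the values: 0 → 1 → 2 → 3 → 4 → 5 → 6 → 7 → 8 → 9

Answer: 9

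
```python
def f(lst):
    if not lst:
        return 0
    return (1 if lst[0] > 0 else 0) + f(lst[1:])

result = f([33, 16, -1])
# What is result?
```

Count of positive elements in [33, 16, -1] = 2

Answer: 2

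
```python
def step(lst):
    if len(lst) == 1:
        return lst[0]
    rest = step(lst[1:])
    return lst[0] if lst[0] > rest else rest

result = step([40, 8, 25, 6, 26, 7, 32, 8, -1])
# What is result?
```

Recursive max over [40, 8, 25, 6, 26, 7, 32, 8, -1] = 40

Answer: 40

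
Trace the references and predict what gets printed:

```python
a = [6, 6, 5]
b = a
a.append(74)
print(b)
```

Key concept: basic list aliasing.
Step by step:
`a = [6, 6, 5]` → a = [6, 6, 5]
`b = a` → b = [6, 6, 5] (same object as a)
`a.append(74)` → a = [6, 6, 5, 74] (same object as b); b = [6, 6, 5, 74] (same object as a)
`print(b)` → prints [6, 6, 5, 74]

Answer: [6, 6, 5, 74]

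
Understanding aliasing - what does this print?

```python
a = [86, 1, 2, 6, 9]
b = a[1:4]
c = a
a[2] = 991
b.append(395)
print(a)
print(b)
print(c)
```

Key concept: slice vs alias.
Step by step:
`a = [86, 1, 2, 6, 9]` → a = [86, 1, 2, 6, 9]
`b = a[1:4]` → b = [1, 2, 6]
`c = a` → c = [86, 1, 2, 6, 9] (same object as a)
`a[2] = 991` → a = [86, 1, 991, 6, 9] (same object as c); c = [86, 1, 991, 6, 9] (same object as a)
`b.append(395)` → b = [1, 2, 6, 395]
`print(a)` → prints [86, 1, 991, 6, 9]
`print(b)` → prints [1, 2, 6, 395]
`print(c)` → prints [86, 1, 991, 6, 9]

Answer:
[86, 1, 991, 6, 9]
[1, 2, 6, 395]
[86, 1, 991, 6, 9]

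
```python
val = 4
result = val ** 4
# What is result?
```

Trace:
`val = 4` → val = 4
`result = val ** 4` → result = 256
So result = 256

Answer: 256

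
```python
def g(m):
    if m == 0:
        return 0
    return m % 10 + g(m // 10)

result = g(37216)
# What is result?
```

Sum of digits of 37216: 6 + 1 + 2 + 7 + 3 = 19

Answer: 19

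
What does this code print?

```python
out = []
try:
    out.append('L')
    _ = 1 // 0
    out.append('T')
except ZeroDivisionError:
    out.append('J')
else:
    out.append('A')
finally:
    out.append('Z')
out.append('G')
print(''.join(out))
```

Execution trace: 'L' (try body) → 'J' (except ZeroDivisionError) → 'Z' (finally) → 'G' (after the try/except). Output: LJZG

Answer: LJZG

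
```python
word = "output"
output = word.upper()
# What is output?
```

Trace:
`word = "output"` → word = 'output'
`output = word.upper()` → output = 'OUTPUT'
So output = 'OUTPUT'

Answer: 'OUTPUT'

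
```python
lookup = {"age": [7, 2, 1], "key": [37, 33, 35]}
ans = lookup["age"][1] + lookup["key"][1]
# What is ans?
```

Trace:
`lookup = {"age": [7, 2, 1], "key": [37, 33, 35]}` → lookup = {'age': [7, 2, 1], 'key': [37, 33, 35]}
`ans = lookup["age"][1] + lookup["key"][1]` → ans = 35
So ans = 35

Answer: 35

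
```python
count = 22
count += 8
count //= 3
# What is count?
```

Trace:
`count = 22` → count = 22
`count += 8` → count = 30
`count //= 3` → count = 10
So count = 10

Answer: 10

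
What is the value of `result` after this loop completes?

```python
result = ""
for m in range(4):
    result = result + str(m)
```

Concatenate digits 0 to 3
`result` takes the values: "" → "0" → "01" → "012" → "0123"

Answer: "0123"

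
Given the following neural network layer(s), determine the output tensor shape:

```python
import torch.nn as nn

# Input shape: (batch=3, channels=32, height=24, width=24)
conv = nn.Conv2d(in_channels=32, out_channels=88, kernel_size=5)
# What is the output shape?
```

Input: (3, 32, 24, 24) -> Output: (3, 88, 20, 20)

Answer: (3, 88, 20, 20)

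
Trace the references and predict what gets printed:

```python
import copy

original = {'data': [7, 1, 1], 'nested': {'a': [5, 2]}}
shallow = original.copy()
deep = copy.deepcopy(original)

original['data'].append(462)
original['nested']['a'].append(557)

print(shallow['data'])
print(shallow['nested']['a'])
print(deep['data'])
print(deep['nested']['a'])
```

Key concept: comparing shallow vs deep copy.
Step by step:
`original = {'data': [7, 1, 1], 'nested': {'a': [5, 2]}}` → original = {'data': [7, 1, 1], 'nested': {'a': [5, 2]}}
`shallow = original.copy()` → shallow = {'data': [7, 1, 1], 'nested': {'a': [5, 2]}}
`deep = copy.deepcopy(original)` → deep = {'data': [7, 1, 1], 'nested': {'a': [5, 2]}}
`original['data'].append(462)` → original = {'data': [7, 1, 1, 462], 'nested': {'a': [5, 2]}}; shallow = {'data': [7, 1, 1, 462], 'nested': {'a': [5, 2]}}
`original['nested']['a'].append(557)` → original = {'data': [7, 1, 1, 462], 'nested': {'a': [5, 2, 557]}}; shallow = {'data': [7, 1, 1, 462], 'nested': {'a': [5, 2, 557]}}
`print(shallow['data'])` → prints [7, 1, 1, 462]
`print(shallow['nested']['a'])` → prints [5, 2, 557]
`print(deep['data'])` → prints [7, 1, 1]
`print(deep['nested']['a'])` → prints [5, 2]

Answer:
[7, 1, 1, 462]
[5, 2, 557]
[7, 1, 1]
[5, 2]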